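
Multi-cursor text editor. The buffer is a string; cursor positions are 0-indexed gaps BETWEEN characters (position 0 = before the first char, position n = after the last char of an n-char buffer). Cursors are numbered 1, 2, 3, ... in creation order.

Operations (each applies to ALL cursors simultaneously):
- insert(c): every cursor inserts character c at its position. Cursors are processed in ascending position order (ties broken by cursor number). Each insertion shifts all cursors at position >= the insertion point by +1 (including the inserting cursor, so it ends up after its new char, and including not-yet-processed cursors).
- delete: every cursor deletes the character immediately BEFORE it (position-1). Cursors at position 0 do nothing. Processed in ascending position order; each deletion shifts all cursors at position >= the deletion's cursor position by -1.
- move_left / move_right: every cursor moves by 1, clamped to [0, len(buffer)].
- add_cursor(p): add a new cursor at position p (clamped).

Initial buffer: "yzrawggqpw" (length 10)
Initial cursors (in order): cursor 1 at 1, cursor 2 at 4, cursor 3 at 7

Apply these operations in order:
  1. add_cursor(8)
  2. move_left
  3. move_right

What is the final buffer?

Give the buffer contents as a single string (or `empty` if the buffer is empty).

After op 1 (add_cursor(8)): buffer="yzrawggqpw" (len 10), cursors c1@1 c2@4 c3@7 c4@8, authorship ..........
After op 2 (move_left): buffer="yzrawggqpw" (len 10), cursors c1@0 c2@3 c3@6 c4@7, authorship ..........
After op 3 (move_right): buffer="yzrawggqpw" (len 10), cursors c1@1 c2@4 c3@7 c4@8, authorship ..........

Answer: yzrawggqpw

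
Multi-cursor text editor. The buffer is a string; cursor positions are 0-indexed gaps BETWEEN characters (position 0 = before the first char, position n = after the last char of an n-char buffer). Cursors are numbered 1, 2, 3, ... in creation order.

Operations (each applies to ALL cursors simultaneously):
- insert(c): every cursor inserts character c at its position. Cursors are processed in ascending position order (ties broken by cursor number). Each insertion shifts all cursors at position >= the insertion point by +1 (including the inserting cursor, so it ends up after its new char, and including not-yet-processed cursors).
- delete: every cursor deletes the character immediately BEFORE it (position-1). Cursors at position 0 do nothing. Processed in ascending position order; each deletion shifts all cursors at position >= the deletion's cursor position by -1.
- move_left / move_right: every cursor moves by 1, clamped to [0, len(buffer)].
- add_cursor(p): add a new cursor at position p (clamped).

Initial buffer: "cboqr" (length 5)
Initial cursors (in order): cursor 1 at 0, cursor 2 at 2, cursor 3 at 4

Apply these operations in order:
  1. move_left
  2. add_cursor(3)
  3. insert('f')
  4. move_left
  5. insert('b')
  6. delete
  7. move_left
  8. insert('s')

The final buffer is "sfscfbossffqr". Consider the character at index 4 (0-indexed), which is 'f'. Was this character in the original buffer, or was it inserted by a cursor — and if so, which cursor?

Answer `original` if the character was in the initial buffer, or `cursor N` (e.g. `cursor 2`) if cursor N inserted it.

Answer: cursor 2

Derivation:
After op 1 (move_left): buffer="cboqr" (len 5), cursors c1@0 c2@1 c3@3, authorship .....
After op 2 (add_cursor(3)): buffer="cboqr" (len 5), cursors c1@0 c2@1 c3@3 c4@3, authorship .....
After op 3 (insert('f')): buffer="fcfboffqr" (len 9), cursors c1@1 c2@3 c3@7 c4@7, authorship 1.2..34..
After op 4 (move_left): buffer="fcfboffqr" (len 9), cursors c1@0 c2@2 c3@6 c4@6, authorship 1.2..34..
After op 5 (insert('b')): buffer="bfcbfbofbbfqr" (len 13), cursors c1@1 c2@4 c3@10 c4@10, authorship 11.22..3344..
After op 6 (delete): buffer="fcfboffqr" (len 9), cursors c1@0 c2@2 c3@6 c4@6, authorship 1.2..34..
After op 7 (move_left): buffer="fcfboffqr" (len 9), cursors c1@0 c2@1 c3@5 c4@5, authorship 1.2..34..
After op 8 (insert('s')): buffer="sfscfbossffqr" (len 13), cursors c1@1 c2@3 c3@9 c4@9, authorship 112.2..3434..
Authorship (.=original, N=cursor N): 1 1 2 . 2 . . 3 4 3 4 . .
Index 4: author = 2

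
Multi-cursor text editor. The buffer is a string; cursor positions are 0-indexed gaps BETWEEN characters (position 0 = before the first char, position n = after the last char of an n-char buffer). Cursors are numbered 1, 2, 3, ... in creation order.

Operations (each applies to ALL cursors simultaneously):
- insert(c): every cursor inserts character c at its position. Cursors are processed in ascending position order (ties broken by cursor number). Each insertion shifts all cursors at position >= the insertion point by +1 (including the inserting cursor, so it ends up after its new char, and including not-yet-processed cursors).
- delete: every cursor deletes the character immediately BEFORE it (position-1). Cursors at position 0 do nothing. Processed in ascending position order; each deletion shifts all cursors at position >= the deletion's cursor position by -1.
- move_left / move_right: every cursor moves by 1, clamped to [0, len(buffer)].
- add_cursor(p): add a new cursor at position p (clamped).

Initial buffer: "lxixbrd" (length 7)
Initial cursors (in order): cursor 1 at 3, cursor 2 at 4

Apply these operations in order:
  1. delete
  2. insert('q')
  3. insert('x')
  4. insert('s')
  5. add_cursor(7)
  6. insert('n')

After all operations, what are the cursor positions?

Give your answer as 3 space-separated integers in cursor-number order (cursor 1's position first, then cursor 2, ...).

Answer: 11 11 8

Derivation:
After op 1 (delete): buffer="lxbrd" (len 5), cursors c1@2 c2@2, authorship .....
After op 2 (insert('q')): buffer="lxqqbrd" (len 7), cursors c1@4 c2@4, authorship ..12...
After op 3 (insert('x')): buffer="lxqqxxbrd" (len 9), cursors c1@6 c2@6, authorship ..1212...
After op 4 (insert('s')): buffer="lxqqxxssbrd" (len 11), cursors c1@8 c2@8, authorship ..121212...
After op 5 (add_cursor(7)): buffer="lxqqxxssbrd" (len 11), cursors c3@7 c1@8 c2@8, authorship ..121212...
After op 6 (insert('n')): buffer="lxqqxxsnsnnbrd" (len 14), cursors c3@8 c1@11 c2@11, authorship ..121213212...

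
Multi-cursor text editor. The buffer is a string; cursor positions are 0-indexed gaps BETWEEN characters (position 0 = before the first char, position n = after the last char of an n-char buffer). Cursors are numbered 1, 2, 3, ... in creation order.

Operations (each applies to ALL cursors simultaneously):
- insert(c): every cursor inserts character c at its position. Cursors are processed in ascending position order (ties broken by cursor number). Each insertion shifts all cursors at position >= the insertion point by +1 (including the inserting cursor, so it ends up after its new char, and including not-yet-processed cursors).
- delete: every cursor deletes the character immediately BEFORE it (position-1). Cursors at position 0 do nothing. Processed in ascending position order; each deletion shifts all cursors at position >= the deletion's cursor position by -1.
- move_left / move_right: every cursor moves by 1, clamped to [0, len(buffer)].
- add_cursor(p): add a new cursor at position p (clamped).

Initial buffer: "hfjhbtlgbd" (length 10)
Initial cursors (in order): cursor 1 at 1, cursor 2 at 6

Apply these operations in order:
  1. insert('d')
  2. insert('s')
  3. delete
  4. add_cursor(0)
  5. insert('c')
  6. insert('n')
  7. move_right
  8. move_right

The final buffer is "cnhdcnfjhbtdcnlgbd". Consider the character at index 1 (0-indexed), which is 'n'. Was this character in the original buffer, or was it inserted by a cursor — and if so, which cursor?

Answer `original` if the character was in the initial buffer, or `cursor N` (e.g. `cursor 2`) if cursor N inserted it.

After op 1 (insert('d')): buffer="hdfjhbtdlgbd" (len 12), cursors c1@2 c2@8, authorship .1.....2....
After op 2 (insert('s')): buffer="hdsfjhbtdslgbd" (len 14), cursors c1@3 c2@10, authorship .11.....22....
After op 3 (delete): buffer="hdfjhbtdlgbd" (len 12), cursors c1@2 c2@8, authorship .1.....2....
After op 4 (add_cursor(0)): buffer="hdfjhbtdlgbd" (len 12), cursors c3@0 c1@2 c2@8, authorship .1.....2....
After op 5 (insert('c')): buffer="chdcfjhbtdclgbd" (len 15), cursors c3@1 c1@4 c2@11, authorship 3.11.....22....
After op 6 (insert('n')): buffer="cnhdcnfjhbtdcnlgbd" (len 18), cursors c3@2 c1@6 c2@14, authorship 33.111.....222....
After op 7 (move_right): buffer="cnhdcnfjhbtdcnlgbd" (len 18), cursors c3@3 c1@7 c2@15, authorship 33.111.....222....
After op 8 (move_right): buffer="cnhdcnfjhbtdcnlgbd" (len 18), cursors c3@4 c1@8 c2@16, authorship 33.111.....222....
Authorship (.=original, N=cursor N): 3 3 . 1 1 1 . . . . . 2 2 2 . . . .
Index 1: author = 3

Answer: cursor 3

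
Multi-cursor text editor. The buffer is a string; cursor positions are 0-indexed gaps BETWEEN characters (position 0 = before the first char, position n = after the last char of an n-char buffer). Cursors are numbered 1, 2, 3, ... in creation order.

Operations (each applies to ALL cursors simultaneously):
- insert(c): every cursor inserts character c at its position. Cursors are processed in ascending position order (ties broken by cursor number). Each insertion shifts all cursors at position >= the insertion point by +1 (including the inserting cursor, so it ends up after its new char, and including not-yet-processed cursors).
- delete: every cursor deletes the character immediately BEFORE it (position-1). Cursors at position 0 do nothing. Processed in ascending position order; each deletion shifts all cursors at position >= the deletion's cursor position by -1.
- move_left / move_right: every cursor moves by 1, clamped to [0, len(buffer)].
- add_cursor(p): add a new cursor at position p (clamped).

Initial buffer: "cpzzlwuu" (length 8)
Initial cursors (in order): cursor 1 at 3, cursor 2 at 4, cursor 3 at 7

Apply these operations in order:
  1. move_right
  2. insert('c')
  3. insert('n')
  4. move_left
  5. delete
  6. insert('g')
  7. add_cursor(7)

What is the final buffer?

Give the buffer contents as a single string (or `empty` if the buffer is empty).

After op 1 (move_right): buffer="cpzzlwuu" (len 8), cursors c1@4 c2@5 c3@8, authorship ........
After op 2 (insert('c')): buffer="cpzzclcwuuc" (len 11), cursors c1@5 c2@7 c3@11, authorship ....1.2...3
After op 3 (insert('n')): buffer="cpzzcnlcnwuucn" (len 14), cursors c1@6 c2@9 c3@14, authorship ....11.22...33
After op 4 (move_left): buffer="cpzzcnlcnwuucn" (len 14), cursors c1@5 c2@8 c3@13, authorship ....11.22...33
After op 5 (delete): buffer="cpzznlnwuun" (len 11), cursors c1@4 c2@6 c3@10, authorship ....1.2...3
After op 6 (insert('g')): buffer="cpzzgnlgnwuugn" (len 14), cursors c1@5 c2@8 c3@13, authorship ....11.22...33
After op 7 (add_cursor(7)): buffer="cpzzgnlgnwuugn" (len 14), cursors c1@5 c4@7 c2@8 c3@13, authorship ....11.22...33

Answer: cpzzgnlgnwuugn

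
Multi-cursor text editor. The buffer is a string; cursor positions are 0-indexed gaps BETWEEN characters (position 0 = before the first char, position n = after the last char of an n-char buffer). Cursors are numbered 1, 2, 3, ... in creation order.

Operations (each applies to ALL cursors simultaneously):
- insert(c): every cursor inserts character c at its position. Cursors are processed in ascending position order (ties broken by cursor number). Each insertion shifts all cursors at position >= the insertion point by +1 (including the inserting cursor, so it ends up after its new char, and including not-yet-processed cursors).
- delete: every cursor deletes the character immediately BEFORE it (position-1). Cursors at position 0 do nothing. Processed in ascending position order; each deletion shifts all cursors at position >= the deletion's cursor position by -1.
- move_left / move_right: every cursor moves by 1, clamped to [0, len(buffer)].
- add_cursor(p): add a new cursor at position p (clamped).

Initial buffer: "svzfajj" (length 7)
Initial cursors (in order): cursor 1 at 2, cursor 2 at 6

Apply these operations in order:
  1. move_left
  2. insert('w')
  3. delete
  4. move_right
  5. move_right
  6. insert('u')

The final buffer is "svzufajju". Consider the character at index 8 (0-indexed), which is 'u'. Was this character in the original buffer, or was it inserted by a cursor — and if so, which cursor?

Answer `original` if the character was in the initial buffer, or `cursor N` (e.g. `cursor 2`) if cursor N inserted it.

Answer: cursor 2

Derivation:
After op 1 (move_left): buffer="svzfajj" (len 7), cursors c1@1 c2@5, authorship .......
After op 2 (insert('w')): buffer="swvzfawjj" (len 9), cursors c1@2 c2@7, authorship .1....2..
After op 3 (delete): buffer="svzfajj" (len 7), cursors c1@1 c2@5, authorship .......
After op 4 (move_right): buffer="svzfajj" (len 7), cursors c1@2 c2@6, authorship .......
After op 5 (move_right): buffer="svzfajj" (len 7), cursors c1@3 c2@7, authorship .......
After op 6 (insert('u')): buffer="svzufajju" (len 9), cursors c1@4 c2@9, authorship ...1....2
Authorship (.=original, N=cursor N): . . . 1 . . . . 2
Index 8: author = 2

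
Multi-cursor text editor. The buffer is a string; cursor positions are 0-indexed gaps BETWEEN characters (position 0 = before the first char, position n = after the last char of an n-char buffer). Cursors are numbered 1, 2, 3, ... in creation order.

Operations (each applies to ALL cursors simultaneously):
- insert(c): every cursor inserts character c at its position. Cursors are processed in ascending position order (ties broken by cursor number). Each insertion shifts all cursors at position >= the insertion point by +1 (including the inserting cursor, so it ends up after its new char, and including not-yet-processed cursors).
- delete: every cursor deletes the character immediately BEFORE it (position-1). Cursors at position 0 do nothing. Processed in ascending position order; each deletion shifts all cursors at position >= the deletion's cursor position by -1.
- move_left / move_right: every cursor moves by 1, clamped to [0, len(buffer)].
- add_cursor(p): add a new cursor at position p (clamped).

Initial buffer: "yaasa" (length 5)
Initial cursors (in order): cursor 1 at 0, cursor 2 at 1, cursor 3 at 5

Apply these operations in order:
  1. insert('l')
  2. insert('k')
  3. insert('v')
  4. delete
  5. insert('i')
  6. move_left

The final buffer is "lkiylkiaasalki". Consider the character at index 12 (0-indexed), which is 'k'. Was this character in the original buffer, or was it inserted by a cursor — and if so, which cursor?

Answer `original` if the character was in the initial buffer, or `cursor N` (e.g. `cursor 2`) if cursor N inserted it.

Answer: cursor 3

Derivation:
After op 1 (insert('l')): buffer="lylaasal" (len 8), cursors c1@1 c2@3 c3@8, authorship 1.2....3
After op 2 (insert('k')): buffer="lkylkaasalk" (len 11), cursors c1@2 c2@5 c3@11, authorship 11.22....33
After op 3 (insert('v')): buffer="lkvylkvaasalkv" (len 14), cursors c1@3 c2@7 c3@14, authorship 111.222....333
After op 4 (delete): buffer="lkylkaasalk" (len 11), cursors c1@2 c2@5 c3@11, authorship 11.22....33
After op 5 (insert('i')): buffer="lkiylkiaasalki" (len 14), cursors c1@3 c2@7 c3@14, authorship 111.222....333
After op 6 (move_left): buffer="lkiylkiaasalki" (len 14), cursors c1@2 c2@6 c3@13, authorship 111.222....333
Authorship (.=original, N=cursor N): 1 1 1 . 2 2 2 . . . . 3 3 3
Index 12: author = 3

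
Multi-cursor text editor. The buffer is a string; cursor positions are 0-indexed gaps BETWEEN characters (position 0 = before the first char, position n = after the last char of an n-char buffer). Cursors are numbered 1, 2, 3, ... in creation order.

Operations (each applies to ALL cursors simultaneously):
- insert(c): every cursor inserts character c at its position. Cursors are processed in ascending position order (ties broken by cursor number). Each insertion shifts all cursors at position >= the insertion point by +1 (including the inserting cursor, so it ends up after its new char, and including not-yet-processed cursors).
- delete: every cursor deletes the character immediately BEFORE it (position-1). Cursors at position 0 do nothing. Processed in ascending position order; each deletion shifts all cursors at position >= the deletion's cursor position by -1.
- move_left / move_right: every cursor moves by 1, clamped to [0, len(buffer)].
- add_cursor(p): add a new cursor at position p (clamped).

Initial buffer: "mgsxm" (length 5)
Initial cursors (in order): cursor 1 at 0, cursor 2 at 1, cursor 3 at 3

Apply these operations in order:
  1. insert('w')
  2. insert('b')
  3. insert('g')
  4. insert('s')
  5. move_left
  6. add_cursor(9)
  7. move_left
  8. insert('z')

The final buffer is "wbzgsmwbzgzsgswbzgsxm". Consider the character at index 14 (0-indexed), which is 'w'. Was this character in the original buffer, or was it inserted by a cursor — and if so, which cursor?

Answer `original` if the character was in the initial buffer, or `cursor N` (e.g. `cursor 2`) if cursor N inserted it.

After op 1 (insert('w')): buffer="wmwgswxm" (len 8), cursors c1@1 c2@3 c3@6, authorship 1.2..3..
After op 2 (insert('b')): buffer="wbmwbgswbxm" (len 11), cursors c1@2 c2@5 c3@9, authorship 11.22..33..
After op 3 (insert('g')): buffer="wbgmwbggswbgxm" (len 14), cursors c1@3 c2@7 c3@12, authorship 111.222..333..
After op 4 (insert('s')): buffer="wbgsmwbgsgswbgsxm" (len 17), cursors c1@4 c2@9 c3@15, authorship 1111.2222..3333..
After op 5 (move_left): buffer="wbgsmwbgsgswbgsxm" (len 17), cursors c1@3 c2@8 c3@14, authorship 1111.2222..3333..
After op 6 (add_cursor(9)): buffer="wbgsmwbgsgswbgsxm" (len 17), cursors c1@3 c2@8 c4@9 c3@14, authorship 1111.2222..3333..
After op 7 (move_left): buffer="wbgsmwbgsgswbgsxm" (len 17), cursors c1@2 c2@7 c4@8 c3@13, authorship 1111.2222..3333..
After op 8 (insert('z')): buffer="wbzgsmwbzgzsgswbzgsxm" (len 21), cursors c1@3 c2@9 c4@11 c3@17, authorship 11111.222242..33333..
Authorship (.=original, N=cursor N): 1 1 1 1 1 . 2 2 2 2 4 2 . . 3 3 3 3 3 . .
Index 14: author = 3

Answer: cursor 3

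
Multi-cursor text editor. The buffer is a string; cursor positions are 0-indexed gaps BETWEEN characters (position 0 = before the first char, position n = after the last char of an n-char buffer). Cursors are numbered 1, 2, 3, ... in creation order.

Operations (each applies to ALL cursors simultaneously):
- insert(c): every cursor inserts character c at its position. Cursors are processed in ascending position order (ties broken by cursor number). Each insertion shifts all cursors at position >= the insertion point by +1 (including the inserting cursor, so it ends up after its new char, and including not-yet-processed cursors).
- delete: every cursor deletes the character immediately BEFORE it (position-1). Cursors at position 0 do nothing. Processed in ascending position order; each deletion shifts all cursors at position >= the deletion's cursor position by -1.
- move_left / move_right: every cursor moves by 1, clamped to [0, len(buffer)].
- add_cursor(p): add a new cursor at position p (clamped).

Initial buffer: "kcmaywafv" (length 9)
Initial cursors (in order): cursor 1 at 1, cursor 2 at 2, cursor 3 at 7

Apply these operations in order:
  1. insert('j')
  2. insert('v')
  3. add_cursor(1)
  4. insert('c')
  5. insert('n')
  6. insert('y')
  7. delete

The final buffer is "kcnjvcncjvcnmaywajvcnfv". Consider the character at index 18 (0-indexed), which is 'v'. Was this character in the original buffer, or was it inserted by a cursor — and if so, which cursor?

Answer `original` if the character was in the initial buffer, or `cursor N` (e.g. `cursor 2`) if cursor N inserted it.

After op 1 (insert('j')): buffer="kjcjmaywajfv" (len 12), cursors c1@2 c2@4 c3@10, authorship .1.2.....3..
After op 2 (insert('v')): buffer="kjvcjvmaywajvfv" (len 15), cursors c1@3 c2@6 c3@13, authorship .11.22.....33..
After op 3 (add_cursor(1)): buffer="kjvcjvmaywajvfv" (len 15), cursors c4@1 c1@3 c2@6 c3@13, authorship .11.22.....33..
After op 4 (insert('c')): buffer="kcjvccjvcmaywajvcfv" (len 19), cursors c4@2 c1@5 c2@9 c3@17, authorship .4111.222.....333..
After op 5 (insert('n')): buffer="kcnjvcncjvcnmaywajvcnfv" (len 23), cursors c4@3 c1@7 c2@12 c3@21, authorship .441111.2222.....3333..
After op 6 (insert('y')): buffer="kcnyjvcnycjvcnymaywajvcnyfv" (len 27), cursors c4@4 c1@9 c2@15 c3@25, authorship .44411111.22222.....33333..
After op 7 (delete): buffer="kcnjvcncjvcnmaywajvcnfv" (len 23), cursors c4@3 c1@7 c2@12 c3@21, authorship .441111.2222.....3333..
Authorship (.=original, N=cursor N): . 4 4 1 1 1 1 . 2 2 2 2 . . . . . 3 3 3 3 . .
Index 18: author = 3

Answer: cursor 3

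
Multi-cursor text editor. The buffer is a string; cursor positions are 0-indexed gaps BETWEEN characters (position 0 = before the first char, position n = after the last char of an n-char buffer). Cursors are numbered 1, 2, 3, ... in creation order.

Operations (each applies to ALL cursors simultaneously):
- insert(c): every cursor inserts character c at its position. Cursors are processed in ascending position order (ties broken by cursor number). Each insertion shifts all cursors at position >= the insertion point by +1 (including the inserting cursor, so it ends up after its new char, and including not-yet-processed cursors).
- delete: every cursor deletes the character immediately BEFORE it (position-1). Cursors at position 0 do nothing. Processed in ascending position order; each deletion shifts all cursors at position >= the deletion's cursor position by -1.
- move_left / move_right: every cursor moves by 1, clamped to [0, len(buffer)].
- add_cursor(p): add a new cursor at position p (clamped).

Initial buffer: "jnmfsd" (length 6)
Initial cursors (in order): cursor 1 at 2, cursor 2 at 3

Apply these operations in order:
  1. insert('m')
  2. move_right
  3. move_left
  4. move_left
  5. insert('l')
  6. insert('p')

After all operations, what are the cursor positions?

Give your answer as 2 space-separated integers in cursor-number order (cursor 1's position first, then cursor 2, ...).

After op 1 (insert('m')): buffer="jnmmmfsd" (len 8), cursors c1@3 c2@5, authorship ..1.2...
After op 2 (move_right): buffer="jnmmmfsd" (len 8), cursors c1@4 c2@6, authorship ..1.2...
After op 3 (move_left): buffer="jnmmmfsd" (len 8), cursors c1@3 c2@5, authorship ..1.2...
After op 4 (move_left): buffer="jnmmmfsd" (len 8), cursors c1@2 c2@4, authorship ..1.2...
After op 5 (insert('l')): buffer="jnlmmlmfsd" (len 10), cursors c1@3 c2@6, authorship ..11.22...
After op 6 (insert('p')): buffer="jnlpmmlpmfsd" (len 12), cursors c1@4 c2@8, authorship ..111.222...

Answer: 4 8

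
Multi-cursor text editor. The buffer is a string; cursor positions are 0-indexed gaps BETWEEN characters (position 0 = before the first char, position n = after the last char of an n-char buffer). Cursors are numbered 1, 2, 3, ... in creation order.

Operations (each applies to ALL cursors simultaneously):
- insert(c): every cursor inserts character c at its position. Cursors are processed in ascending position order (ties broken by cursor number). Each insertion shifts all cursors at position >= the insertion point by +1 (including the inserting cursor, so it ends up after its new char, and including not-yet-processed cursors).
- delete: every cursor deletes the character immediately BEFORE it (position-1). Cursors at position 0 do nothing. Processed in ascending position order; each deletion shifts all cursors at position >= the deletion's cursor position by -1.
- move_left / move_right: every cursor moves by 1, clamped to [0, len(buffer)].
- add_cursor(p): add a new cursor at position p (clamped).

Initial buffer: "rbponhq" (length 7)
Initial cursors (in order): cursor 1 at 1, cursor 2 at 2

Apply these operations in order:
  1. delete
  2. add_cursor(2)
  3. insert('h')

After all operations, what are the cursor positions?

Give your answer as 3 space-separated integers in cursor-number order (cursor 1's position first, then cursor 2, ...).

After op 1 (delete): buffer="ponhq" (len 5), cursors c1@0 c2@0, authorship .....
After op 2 (add_cursor(2)): buffer="ponhq" (len 5), cursors c1@0 c2@0 c3@2, authorship .....
After op 3 (insert('h')): buffer="hhpohnhq" (len 8), cursors c1@2 c2@2 c3@5, authorship 12..3...

Answer: 2 2 5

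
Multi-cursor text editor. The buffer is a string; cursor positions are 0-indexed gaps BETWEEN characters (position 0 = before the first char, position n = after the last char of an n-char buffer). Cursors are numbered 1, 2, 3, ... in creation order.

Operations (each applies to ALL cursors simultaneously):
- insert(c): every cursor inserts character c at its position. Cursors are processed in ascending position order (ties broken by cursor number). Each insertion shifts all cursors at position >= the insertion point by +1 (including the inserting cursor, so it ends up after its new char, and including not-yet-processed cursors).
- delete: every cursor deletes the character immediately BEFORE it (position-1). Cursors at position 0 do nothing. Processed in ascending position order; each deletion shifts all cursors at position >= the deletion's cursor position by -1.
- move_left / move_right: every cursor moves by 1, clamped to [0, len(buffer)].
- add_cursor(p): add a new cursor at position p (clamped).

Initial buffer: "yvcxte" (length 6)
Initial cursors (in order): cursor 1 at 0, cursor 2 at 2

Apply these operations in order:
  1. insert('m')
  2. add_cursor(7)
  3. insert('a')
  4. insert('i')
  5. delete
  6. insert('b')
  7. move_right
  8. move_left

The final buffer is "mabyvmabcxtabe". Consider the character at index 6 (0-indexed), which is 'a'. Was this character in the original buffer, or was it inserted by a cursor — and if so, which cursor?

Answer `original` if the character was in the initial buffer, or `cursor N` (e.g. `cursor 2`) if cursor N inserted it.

Answer: cursor 2

Derivation:
After op 1 (insert('m')): buffer="myvmcxte" (len 8), cursors c1@1 c2@4, authorship 1..2....
After op 2 (add_cursor(7)): buffer="myvmcxte" (len 8), cursors c1@1 c2@4 c3@7, authorship 1..2....
After op 3 (insert('a')): buffer="mayvmacxtae" (len 11), cursors c1@2 c2@6 c3@10, authorship 11..22...3.
After op 4 (insert('i')): buffer="maiyvmaicxtaie" (len 14), cursors c1@3 c2@8 c3@13, authorship 111..222...33.
After op 5 (delete): buffer="mayvmacxtae" (len 11), cursors c1@2 c2@6 c3@10, authorship 11..22...3.
After op 6 (insert('b')): buffer="mabyvmabcxtabe" (len 14), cursors c1@3 c2@8 c3@13, authorship 111..222...33.
After op 7 (move_right): buffer="mabyvmabcxtabe" (len 14), cursors c1@4 c2@9 c3@14, authorship 111..222...33.
After op 8 (move_left): buffer="mabyvmabcxtabe" (len 14), cursors c1@3 c2@8 c3@13, authorship 111..222...33.
Authorship (.=original, N=cursor N): 1 1 1 . . 2 2 2 . . . 3 3 .
Index 6: author = 2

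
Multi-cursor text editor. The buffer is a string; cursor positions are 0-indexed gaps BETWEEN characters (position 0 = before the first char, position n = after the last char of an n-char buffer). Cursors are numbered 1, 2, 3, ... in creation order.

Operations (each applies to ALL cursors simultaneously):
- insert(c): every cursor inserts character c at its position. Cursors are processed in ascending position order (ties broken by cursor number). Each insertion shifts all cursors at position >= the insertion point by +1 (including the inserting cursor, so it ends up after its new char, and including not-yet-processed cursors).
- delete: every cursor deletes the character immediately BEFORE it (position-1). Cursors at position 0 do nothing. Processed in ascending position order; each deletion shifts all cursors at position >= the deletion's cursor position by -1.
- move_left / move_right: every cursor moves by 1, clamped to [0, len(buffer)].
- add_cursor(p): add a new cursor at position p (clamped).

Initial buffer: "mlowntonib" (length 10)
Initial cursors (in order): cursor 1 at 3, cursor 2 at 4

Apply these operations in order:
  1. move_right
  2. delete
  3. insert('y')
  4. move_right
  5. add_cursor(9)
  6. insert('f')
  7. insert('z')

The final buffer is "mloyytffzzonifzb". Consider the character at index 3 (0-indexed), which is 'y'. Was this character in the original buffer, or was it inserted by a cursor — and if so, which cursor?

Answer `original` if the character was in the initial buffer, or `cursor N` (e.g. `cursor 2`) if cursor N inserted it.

Answer: cursor 1

Derivation:
After op 1 (move_right): buffer="mlowntonib" (len 10), cursors c1@4 c2@5, authorship ..........
After op 2 (delete): buffer="mlotonib" (len 8), cursors c1@3 c2@3, authorship ........
After op 3 (insert('y')): buffer="mloyytonib" (len 10), cursors c1@5 c2@5, authorship ...12.....
After op 4 (move_right): buffer="mloyytonib" (len 10), cursors c1@6 c2@6, authorship ...12.....
After op 5 (add_cursor(9)): buffer="mloyytonib" (len 10), cursors c1@6 c2@6 c3@9, authorship ...12.....
After op 6 (insert('f')): buffer="mloyytffonifb" (len 13), cursors c1@8 c2@8 c3@12, authorship ...12.12...3.
After op 7 (insert('z')): buffer="mloyytffzzonifzb" (len 16), cursors c1@10 c2@10 c3@15, authorship ...12.1212...33.
Authorship (.=original, N=cursor N): . . . 1 2 . 1 2 1 2 . . . 3 3 .
Index 3: author = 1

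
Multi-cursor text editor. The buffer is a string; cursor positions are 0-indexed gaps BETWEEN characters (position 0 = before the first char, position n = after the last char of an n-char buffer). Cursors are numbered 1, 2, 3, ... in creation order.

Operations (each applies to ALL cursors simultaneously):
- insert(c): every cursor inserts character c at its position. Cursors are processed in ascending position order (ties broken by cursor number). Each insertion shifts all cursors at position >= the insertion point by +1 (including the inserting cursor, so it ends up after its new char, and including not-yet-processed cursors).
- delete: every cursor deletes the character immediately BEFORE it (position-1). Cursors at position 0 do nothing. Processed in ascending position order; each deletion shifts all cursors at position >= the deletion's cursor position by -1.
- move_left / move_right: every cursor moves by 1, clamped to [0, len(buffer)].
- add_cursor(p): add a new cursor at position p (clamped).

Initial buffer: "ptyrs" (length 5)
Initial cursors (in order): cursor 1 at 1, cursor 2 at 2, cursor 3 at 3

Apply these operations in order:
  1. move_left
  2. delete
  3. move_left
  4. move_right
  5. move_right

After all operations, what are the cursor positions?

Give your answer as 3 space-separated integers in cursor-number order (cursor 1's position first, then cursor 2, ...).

Answer: 2 2 2

Derivation:
After op 1 (move_left): buffer="ptyrs" (len 5), cursors c1@0 c2@1 c3@2, authorship .....
After op 2 (delete): buffer="yrs" (len 3), cursors c1@0 c2@0 c3@0, authorship ...
After op 3 (move_left): buffer="yrs" (len 3), cursors c1@0 c2@0 c3@0, authorship ...
After op 4 (move_right): buffer="yrs" (len 3), cursors c1@1 c2@1 c3@1, authorship ...
After op 5 (move_right): buffer="yrs" (len 3), cursors c1@2 c2@2 c3@2, authorship ...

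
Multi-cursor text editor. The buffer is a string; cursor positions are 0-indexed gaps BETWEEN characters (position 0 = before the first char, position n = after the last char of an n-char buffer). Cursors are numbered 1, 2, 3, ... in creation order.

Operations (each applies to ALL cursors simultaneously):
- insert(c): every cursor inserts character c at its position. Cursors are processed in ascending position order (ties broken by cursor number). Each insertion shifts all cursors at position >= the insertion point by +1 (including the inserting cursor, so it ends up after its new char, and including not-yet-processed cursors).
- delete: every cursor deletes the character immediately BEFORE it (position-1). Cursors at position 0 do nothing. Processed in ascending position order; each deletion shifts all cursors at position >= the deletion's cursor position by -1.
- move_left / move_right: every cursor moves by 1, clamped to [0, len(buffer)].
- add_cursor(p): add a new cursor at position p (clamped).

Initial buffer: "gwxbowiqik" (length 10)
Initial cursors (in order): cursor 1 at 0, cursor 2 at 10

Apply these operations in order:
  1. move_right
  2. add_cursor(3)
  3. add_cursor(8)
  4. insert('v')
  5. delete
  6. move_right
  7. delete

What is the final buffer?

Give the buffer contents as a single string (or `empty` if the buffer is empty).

Answer: gxowiq

Derivation:
After op 1 (move_right): buffer="gwxbowiqik" (len 10), cursors c1@1 c2@10, authorship ..........
After op 2 (add_cursor(3)): buffer="gwxbowiqik" (len 10), cursors c1@1 c3@3 c2@10, authorship ..........
After op 3 (add_cursor(8)): buffer="gwxbowiqik" (len 10), cursors c1@1 c3@3 c4@8 c2@10, authorship ..........
After op 4 (insert('v')): buffer="gvwxvbowiqvikv" (len 14), cursors c1@2 c3@5 c4@11 c2@14, authorship .1..3.....4..2
After op 5 (delete): buffer="gwxbowiqik" (len 10), cursors c1@1 c3@3 c4@8 c2@10, authorship ..........
After op 6 (move_right): buffer="gwxbowiqik" (len 10), cursors c1@2 c3@4 c4@9 c2@10, authorship ..........
After op 7 (delete): buffer="gxowiq" (len 6), cursors c1@1 c3@2 c2@6 c4@6, authorship ......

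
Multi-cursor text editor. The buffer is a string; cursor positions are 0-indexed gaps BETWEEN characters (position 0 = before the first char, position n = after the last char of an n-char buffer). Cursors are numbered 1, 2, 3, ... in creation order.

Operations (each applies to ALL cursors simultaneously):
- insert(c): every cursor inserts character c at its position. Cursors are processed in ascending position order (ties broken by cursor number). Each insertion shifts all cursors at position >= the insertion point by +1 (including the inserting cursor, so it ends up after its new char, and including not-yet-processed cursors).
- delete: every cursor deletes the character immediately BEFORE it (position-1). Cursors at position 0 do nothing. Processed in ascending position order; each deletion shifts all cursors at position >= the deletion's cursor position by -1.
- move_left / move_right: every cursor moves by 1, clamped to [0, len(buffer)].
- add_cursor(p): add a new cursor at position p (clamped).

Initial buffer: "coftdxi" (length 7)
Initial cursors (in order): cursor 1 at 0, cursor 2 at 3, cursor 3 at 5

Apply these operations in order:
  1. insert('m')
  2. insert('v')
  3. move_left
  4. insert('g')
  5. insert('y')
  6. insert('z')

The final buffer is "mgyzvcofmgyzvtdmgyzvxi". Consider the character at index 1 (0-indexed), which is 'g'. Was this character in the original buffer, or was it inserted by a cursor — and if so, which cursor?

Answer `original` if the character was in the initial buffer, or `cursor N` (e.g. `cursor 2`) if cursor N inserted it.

Answer: cursor 1

Derivation:
After op 1 (insert('m')): buffer="mcofmtdmxi" (len 10), cursors c1@1 c2@5 c3@8, authorship 1...2..3..
After op 2 (insert('v')): buffer="mvcofmvtdmvxi" (len 13), cursors c1@2 c2@7 c3@11, authorship 11...22..33..
After op 3 (move_left): buffer="mvcofmvtdmvxi" (len 13), cursors c1@1 c2@6 c3@10, authorship 11...22..33..
After op 4 (insert('g')): buffer="mgvcofmgvtdmgvxi" (len 16), cursors c1@2 c2@8 c3@13, authorship 111...222..333..
After op 5 (insert('y')): buffer="mgyvcofmgyvtdmgyvxi" (len 19), cursors c1@3 c2@10 c3@16, authorship 1111...2222..3333..
After op 6 (insert('z')): buffer="mgyzvcofmgyzvtdmgyzvxi" (len 22), cursors c1@4 c2@12 c3@19, authorship 11111...22222..33333..
Authorship (.=original, N=cursor N): 1 1 1 1 1 . . . 2 2 2 2 2 . . 3 3 3 3 3 . .
Index 1: author = 1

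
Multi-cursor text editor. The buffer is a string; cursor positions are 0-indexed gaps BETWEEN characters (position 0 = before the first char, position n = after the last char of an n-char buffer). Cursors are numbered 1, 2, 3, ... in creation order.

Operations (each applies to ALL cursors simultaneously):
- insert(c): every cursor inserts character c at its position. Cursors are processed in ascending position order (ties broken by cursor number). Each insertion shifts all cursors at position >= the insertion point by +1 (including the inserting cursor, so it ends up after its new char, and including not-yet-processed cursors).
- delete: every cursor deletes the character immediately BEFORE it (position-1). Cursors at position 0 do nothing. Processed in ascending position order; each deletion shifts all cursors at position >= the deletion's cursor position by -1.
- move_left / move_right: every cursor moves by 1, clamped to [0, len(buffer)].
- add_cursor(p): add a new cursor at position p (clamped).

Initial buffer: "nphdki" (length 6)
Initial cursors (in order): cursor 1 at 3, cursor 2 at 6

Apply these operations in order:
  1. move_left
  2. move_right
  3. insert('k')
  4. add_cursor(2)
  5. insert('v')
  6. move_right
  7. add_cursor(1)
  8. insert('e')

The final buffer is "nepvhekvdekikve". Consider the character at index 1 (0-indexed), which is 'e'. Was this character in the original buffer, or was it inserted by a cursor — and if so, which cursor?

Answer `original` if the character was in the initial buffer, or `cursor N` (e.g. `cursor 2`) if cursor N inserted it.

Answer: cursor 4

Derivation:
After op 1 (move_left): buffer="nphdki" (len 6), cursors c1@2 c2@5, authorship ......
After op 2 (move_right): buffer="nphdki" (len 6), cursors c1@3 c2@6, authorship ......
After op 3 (insert('k')): buffer="nphkdkik" (len 8), cursors c1@4 c2@8, authorship ...1...2
After op 4 (add_cursor(2)): buffer="nphkdkik" (len 8), cursors c3@2 c1@4 c2@8, authorship ...1...2
After op 5 (insert('v')): buffer="npvhkvdkikv" (len 11), cursors c3@3 c1@6 c2@11, authorship ..3.11...22
After op 6 (move_right): buffer="npvhkvdkikv" (len 11), cursors c3@4 c1@7 c2@11, authorship ..3.11...22
After op 7 (add_cursor(1)): buffer="npvhkvdkikv" (len 11), cursors c4@1 c3@4 c1@7 c2@11, authorship ..3.11...22
After op 8 (insert('e')): buffer="nepvhekvdekikve" (len 15), cursors c4@2 c3@6 c1@10 c2@15, authorship .4.3.311.1..222
Authorship (.=original, N=cursor N): . 4 . 3 . 3 1 1 . 1 . . 2 2 2
Index 1: author = 4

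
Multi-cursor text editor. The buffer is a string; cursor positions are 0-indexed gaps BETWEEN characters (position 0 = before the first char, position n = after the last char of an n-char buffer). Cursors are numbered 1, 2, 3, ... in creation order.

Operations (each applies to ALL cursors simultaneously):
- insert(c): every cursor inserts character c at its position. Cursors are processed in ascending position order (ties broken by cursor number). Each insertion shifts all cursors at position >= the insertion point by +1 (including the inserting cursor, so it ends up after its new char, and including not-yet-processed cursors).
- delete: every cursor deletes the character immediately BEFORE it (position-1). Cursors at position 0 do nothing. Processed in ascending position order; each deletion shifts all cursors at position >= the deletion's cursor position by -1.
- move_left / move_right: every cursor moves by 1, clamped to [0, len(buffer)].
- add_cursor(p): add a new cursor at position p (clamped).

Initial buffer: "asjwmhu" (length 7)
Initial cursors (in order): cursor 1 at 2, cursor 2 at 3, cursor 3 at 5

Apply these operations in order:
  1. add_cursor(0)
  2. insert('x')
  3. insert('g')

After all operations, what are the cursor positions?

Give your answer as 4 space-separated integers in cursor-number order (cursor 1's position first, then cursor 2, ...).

After op 1 (add_cursor(0)): buffer="asjwmhu" (len 7), cursors c4@0 c1@2 c2@3 c3@5, authorship .......
After op 2 (insert('x')): buffer="xasxjxwmxhu" (len 11), cursors c4@1 c1@4 c2@6 c3@9, authorship 4..1.2..3..
After op 3 (insert('g')): buffer="xgasxgjxgwmxghu" (len 15), cursors c4@2 c1@6 c2@9 c3@13, authorship 44..11.22..33..

Answer: 6 9 13 2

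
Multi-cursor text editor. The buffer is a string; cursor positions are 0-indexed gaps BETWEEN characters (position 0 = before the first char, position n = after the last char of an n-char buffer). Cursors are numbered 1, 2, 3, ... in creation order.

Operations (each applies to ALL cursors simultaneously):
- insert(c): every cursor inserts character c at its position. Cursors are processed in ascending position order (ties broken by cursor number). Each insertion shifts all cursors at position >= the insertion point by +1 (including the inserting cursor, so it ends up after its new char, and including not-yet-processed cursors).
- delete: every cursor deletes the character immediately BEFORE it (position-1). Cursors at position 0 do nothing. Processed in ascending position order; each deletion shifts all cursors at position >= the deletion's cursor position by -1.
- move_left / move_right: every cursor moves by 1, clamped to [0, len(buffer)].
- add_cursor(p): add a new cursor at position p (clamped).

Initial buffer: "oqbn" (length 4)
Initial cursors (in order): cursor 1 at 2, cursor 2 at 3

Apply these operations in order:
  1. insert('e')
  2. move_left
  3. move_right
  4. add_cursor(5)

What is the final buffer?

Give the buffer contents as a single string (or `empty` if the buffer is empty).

Answer: oqeben

Derivation:
After op 1 (insert('e')): buffer="oqeben" (len 6), cursors c1@3 c2@5, authorship ..1.2.
After op 2 (move_left): buffer="oqeben" (len 6), cursors c1@2 c2@4, authorship ..1.2.
After op 3 (move_right): buffer="oqeben" (len 6), cursors c1@3 c2@5, authorship ..1.2.
After op 4 (add_cursor(5)): buffer="oqeben" (len 6), cursors c1@3 c2@5 c3@5, authorship ..1.2.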